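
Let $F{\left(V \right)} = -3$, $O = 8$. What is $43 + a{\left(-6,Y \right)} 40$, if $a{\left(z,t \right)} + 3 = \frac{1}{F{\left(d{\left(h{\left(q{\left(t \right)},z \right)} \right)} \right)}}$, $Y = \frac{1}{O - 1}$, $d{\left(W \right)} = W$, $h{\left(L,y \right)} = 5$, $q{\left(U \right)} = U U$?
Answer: $- \frac{271}{3} \approx -90.333$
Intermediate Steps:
$q{\left(U \right)} = U^{2}$
$Y = \frac{1}{7}$ ($Y = \frac{1}{8 - 1} = \frac{1}{7} \approx 0.14286$)
$a{\left(z,t \right)} = - \frac{10}{3}$ ($a{\left(z,t \right)} = -3 + \frac{1}{-3} = -3 - \frac{1}{3} = - \frac{10}{3}$)
$43 + a{\left(-6,Y \right)} 40 = 43 - \frac{400}{3} = - \frac{271}{3}$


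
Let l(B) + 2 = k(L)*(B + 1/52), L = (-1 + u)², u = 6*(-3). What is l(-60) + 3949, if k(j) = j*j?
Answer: -406265955/52 ≈ -7.8128e+6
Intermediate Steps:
u = -18
L = 361 (L = (-1 - 18)² = (-19)² = 361)
k(j) = j²
l(B) = 130217/52 + 130321*B (l(B) = -2 + 361²*(B + 1/52) = -2 + 130321*(B + 1/52) = -2 + 130321*(1/52 + B) = -2 + (130321/52 + 130321*B) = 130217/52 + 130321*B)
l(-60) + 3949 = (130217/52 + 130321*(-60)) + 3949 = (130217/52 - 7819260) + 3949 = -406471303/52 + 3949 = -406265955/52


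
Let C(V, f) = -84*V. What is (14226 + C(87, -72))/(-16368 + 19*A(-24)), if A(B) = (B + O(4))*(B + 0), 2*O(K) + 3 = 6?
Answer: -1153/1018 ≈ -1.1326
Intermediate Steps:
O(K) = 3/2 (O(K) = -3/2 + (1/2)*6 = -3/2 + 3 = 3/2)
A(B) = B*(3/2 + B) (A(B) = (B + 3/2)*(B + 0) = (3/2 + B)*B = B*(3/2 + B))
(14226 + C(87, -72))/(-16368 + 19*A(-24)) = (14226 - 84*87)/(-16368 + 19*((1/2)*(-24)*(3 + 2*(-24)))) = (14226 - 7308)/(-16368 + 19*((1/2)*(-24)*(3 - 48))) = 6918/(-16368 + 19*((1/2)*(-24)*(-45))) = 6918/(-16368 + 19*540) = 6918/(-16368 + 10260) = 6918/(-6108) = 6918*(-1/6108) = -1153/1018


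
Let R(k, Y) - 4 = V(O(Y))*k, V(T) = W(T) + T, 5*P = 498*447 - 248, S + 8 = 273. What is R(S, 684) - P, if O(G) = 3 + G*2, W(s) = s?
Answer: 3410812/5 ≈ 6.8216e+5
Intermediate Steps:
S = 265 (S = -8 + 273 = 265)
O(G) = 3 + 2*G
P = 222358/5 (P = (498*447 - 248)/5 = (222606 - 248)/5 = (⅕)*222358 = 222358/5 ≈ 44472.)
V(T) = 2*T (V(T) = T + T = 2*T)
R(k, Y) = 4 + k*(6 + 4*Y) (R(k, Y) = 4 + (2*(3 + 2*Y))*k = 4 + (6 + 4*Y)*k = 4 + k*(6 + 4*Y))
R(S, 684) - P = (4 + 2*265*(3 + 2*684)) - 1*222358/5 = (4 + 2*265*(3 + 1368)) - 222358/5 = (4 + 2*265*1371) - 222358/5 = (4 + 726630) - 222358/5 = 726634 - 222358/5 = 3410812/5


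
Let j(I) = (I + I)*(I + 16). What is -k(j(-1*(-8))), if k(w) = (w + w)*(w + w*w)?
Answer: -113541120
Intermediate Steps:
j(I) = 2*I*(16 + I) (j(I) = (2*I)*(16 + I) = 2*I*(16 + I))
k(w) = 2*w*(w + w²) (k(w) = (2*w)*(w + w²) = 2*w*(w + w²))
-k(j(-1*(-8))) = -2*(2*(-1*(-8))*(16 - 1*(-8)))²*(1 + 2*(-1*(-8))*(16 - 1*(-8))) = -2*(2*8*(16 + 8))²*(1 + 2*8*(16 + 8)) = -2*(2*8*24)²*(1 + 2*8*24) = -2*384²*(1 + 384) = -2*147456*385 = -1*113541120 = -113541120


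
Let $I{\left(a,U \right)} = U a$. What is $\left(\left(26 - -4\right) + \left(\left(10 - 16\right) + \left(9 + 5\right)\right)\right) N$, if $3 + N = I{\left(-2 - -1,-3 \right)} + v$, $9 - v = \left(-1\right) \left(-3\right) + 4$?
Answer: $76$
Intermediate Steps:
$v = 2$ ($v = 9 - \left(\left(-1\right) \left(-3\right) + 4\right) = 9 - \left(3 + 4\right) = 9 - 7 = 2$)
$N = 2$ ($N = -3 - \left(-2 + 3 \left(-2 - -1\right)\right) = -3 - \left(-2 + 3 \left(-2 + 1\right)\right) = -3 + \left(\left(-3\right) \left(-1\right) + 2\right) = -3 + \left(3 + 2\right) = -3 + 5 = 2$)
$\left(\left(26 - -4\right) + \left(\left(10 - 16\right) + \left(9 + 5\right)\right)\right) N = \left(\left(26 - -4\right) + \left(\left(10 - 16\right) + \left(9 + 5\right)\right)\right) 2 = \left(\left(26 + 4\right) + \left(-6 + 14\right)\right) 2 = \left(30 + 8\right) 2 = 38 \cdot 2 = 76$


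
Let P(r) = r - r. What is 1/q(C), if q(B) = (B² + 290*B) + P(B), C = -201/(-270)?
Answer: 8100/1753189 ≈ 0.0046201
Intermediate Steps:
P(r) = 0
C = 67/90 (C = -201*(-1/270) = 67/90 ≈ 0.74444)
q(B) = B² + 290*B (q(B) = (B² + 290*B) + 0 = B² + 290*B)
1/q(C) = 1/(67*(290 + 67/90)/90) = 1/((67/90)*(26167/90)) = 1/(1753189/8100) = 8100/1753189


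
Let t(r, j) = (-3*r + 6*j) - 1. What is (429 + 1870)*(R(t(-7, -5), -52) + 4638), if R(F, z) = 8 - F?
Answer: 10704144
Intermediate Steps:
t(r, j) = -1 - 3*r + 6*j
(429 + 1870)*(R(t(-7, -5), -52) + 4638) = (429 + 1870)*((8 - (-1 - 3*(-7) + 6*(-5))) + 4638) = 2299*((8 - (-1 + 21 - 30)) + 4638) = 2299*((8 - 1*(-10)) + 4638) = 2299*((8 + 10) + 4638) = 2299*(18 + 4638) = 2299*4656 = 10704144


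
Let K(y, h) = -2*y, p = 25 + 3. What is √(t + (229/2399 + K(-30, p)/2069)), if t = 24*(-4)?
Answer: I*√2362051262240785/4963531 ≈ 9.7916*I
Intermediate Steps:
p = 28
t = -96
√(t + (229/2399 + K(-30, p)/2069)) = √(-96 + (229/2399 - 2*(-30)/2069)) = √(-96 + (229*(1/2399) + 60*(1/2069))) = √(-96 + (229/2399 + 60/2069)) = √(-96 + 617741/4963531) = √(-475881235/4963531) = I*√2362051262240785/4963531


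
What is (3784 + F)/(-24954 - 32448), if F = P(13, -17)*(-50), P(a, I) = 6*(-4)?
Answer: -2492/28701 ≈ -0.086826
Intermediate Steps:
P(a, I) = -24
F = 1200 (F = -24*(-50) = 1200)
(3784 + F)/(-24954 - 32448) = (3784 + 1200)/(-24954 - 32448) = 4984/(-57402) = 4984*(-1/57402) = -2492/28701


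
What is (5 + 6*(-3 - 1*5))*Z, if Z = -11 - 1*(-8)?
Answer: 129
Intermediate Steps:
Z = -3 (Z = -11 + 8 = -3)
(5 + 6*(-3 - 1*5))*Z = (5 + 6*(-3 - 1*5))*(-3) = (5 + 6*(-3 - 5))*(-3) = (5 + 6*(-8))*(-3) = (5 - 48)*(-3) = -43*(-3) = 129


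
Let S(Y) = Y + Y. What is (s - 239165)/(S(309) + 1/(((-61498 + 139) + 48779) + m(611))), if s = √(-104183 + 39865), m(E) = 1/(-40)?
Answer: -120348067165/310978178 + 503201*I*√64318/310978178 ≈ -387.0 + 0.41037*I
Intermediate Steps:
m(E) = -1/40
s = I*√64318 (s = √(-64318) = I*√64318 ≈ 253.61*I)
S(Y) = 2*Y
(s - 239165)/(S(309) + 1/(((-61498 + 139) + 48779) + m(611))) = (I*√64318 - 239165)/(2*309 + 1/(((-61498 + 139) + 48779) - 1/40)) = (-239165 + I*√64318)/(618 + 1/((-61359 + 48779) - 1/40)) = (-239165 + I*√64318)/(618 + 1/(-12580 - 1/40)) = (-239165 + I*√64318)/(618 + 1/(-503201/40)) = (-239165 + I*√64318)/(618 - 40/503201) = (-239165 + I*√64318)/(310978178/503201) = (-239165 + I*√64318)*(503201/310978178) = -120348067165/310978178 + 503201*I*√64318/310978178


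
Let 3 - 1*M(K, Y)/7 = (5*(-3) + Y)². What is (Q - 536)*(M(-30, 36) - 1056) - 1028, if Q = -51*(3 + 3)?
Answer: 3469696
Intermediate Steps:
M(K, Y) = 21 - 7*(-15 + Y)² (M(K, Y) = 21 - 7*(5*(-3) + Y)² = 21 - 7*(-15 + Y)²)
Q = -306 ≈ -306.00
(Q - 536)*(M(-30, 36) - 1056) - 1028 = (-306 - 536)*((21 - 7*(-15 + 36)²) - 1056) - 1028 = -842*((21 - 7*21²) - 1056) - 1028 = -842*((21 - 7*441) - 1056) - 1028 = -842*((21 - 3087) - 1056) - 1028 = -842*(-3066 - 1056) - 1028 = -842*(-4122) - 1028 = 3470724 - 1028 = 3469696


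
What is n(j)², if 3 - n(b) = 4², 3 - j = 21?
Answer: 169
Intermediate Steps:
j = -18 (j = 3 - 1*21 = 3 - 21 = -18)
n(b) = -13 (n(b) = 3 - 1*4² = 3 - 1*16 = 3 - 16 = -13)
n(j)² = (-13)² = 169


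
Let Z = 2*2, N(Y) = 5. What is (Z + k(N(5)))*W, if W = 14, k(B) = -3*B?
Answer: -154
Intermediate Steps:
Z = 4
(Z + k(N(5)))*W = (4 - 3*5)*14 = (4 - 15)*14 = -11*14 = -154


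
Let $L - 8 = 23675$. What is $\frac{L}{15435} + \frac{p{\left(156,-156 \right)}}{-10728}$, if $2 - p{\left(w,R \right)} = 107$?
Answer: $\frac{28410211}{18398520} \approx 1.5442$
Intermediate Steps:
$L = 23683$ ($L = 8 + 23675 = 23683$)
$p{\left(w,R \right)} = -105$ ($p{\left(w,R \right)} = 2 - 107 = -105$)
$\frac{L}{15435} + \frac{p{\left(156,-156 \right)}}{-10728} = \frac{23683}{15435} - \frac{105}{-10728} = 23683 \cdot \frac{1}{15435} - - \frac{35}{3576} = \frac{23683}{15435} + \frac{35}{3576} = \frac{28410211}{18398520}$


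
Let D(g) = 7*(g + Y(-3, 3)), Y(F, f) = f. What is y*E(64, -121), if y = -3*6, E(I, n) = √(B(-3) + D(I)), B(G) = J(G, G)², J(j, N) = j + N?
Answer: -18*√505 ≈ -404.50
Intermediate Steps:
J(j, N) = N + j
B(G) = 4*G² (B(G) = (G + G)² = (2*G)² = 4*G²)
D(g) = 21 + 7*g (D(g) = 7*(g + 3) = 7*(3 + g) = 21 + 7*g)
E(I, n) = √(57 + 7*I) (E(I, n) = √(4*(-3)² + (21 + 7*I)) = √(4*9 + (21 + 7*I)) = √(36 + (21 + 7*I)) = √(57 + 7*I))
y = -18
y*E(64, -121) = -18*√(57 + 7*64) = -18*√(57 + 448) = -18*√505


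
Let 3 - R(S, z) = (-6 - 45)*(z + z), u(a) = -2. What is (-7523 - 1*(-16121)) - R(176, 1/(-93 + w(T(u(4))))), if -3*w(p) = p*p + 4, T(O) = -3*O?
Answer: 2742111/319 ≈ 8596.0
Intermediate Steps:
w(p) = -4/3 - p²/3 (w(p) = -(p*p + 4)/3 = -(p² + 4)/3 = -(4 + p²)/3 = -4/3 - p²/3)
R(S, z) = 3 + 102*z (R(S, z) = 3 - (-6 - 45)*(z + z) = 3 - (-51)*2*z = 3 - (-102)*z = 3 + 102*z)
(-7523 - 1*(-16121)) - R(176, 1/(-93 + w(T(u(4))))) = (-7523 - 1*(-16121)) - (3 + 102/(-93 + (-4/3 - (-3*(-2))²/3))) = (-7523 + 16121) - (3 + 102/(-93 + (-4/3 - ⅓*6²))) = 8598 - (3 + 102/(-93 + (-4/3 - ⅓*36))) = 8598 - (3 + 102/(-93 + (-4/3 - 12))) = 8598 - (3 + 102/(-93 - 40/3)) = 8598 - (3 + 102/(-319/3)) = 8598 - (3 + 102*(-3/319)) = 8598 - (3 - 306/319) = 8598 - 1*651/319 = 8598 - 651/319 = 2742111/319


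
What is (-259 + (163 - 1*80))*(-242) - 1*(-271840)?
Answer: 314432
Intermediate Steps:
(-259 + (163 - 1*80))*(-242) - 1*(-271840) = (-259 + (163 - 80))*(-242) + 271840 = (-259 + 83)*(-242) + 271840 = -176*(-242) + 271840 = 42592 + 271840 = 314432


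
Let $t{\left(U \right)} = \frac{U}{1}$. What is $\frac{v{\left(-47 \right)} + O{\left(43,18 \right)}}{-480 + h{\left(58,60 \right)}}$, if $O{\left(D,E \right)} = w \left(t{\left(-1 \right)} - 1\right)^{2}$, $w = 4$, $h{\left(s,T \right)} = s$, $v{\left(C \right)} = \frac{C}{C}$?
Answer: $- \frac{17}{422} \approx -0.040284$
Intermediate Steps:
$t{\left(U \right)} = U$ ($t{\left(U \right)} = U 1 = U$)
$v{\left(C \right)} = 1$
$O{\left(D,E \right)} = 16$ ($O{\left(D,E \right)} = 4 \left(-1 - 1\right)^{2} = 4 \left(-2\right)^{2} = 4 \cdot 4 = 16$)
$\frac{v{\left(-47 \right)} + O{\left(43,18 \right)}}{-480 + h{\left(58,60 \right)}} = \frac{1 + 16}{-480 + 58} = \frac{17}{-422} = 17 \left(- \frac{1}{422}\right) = - \frac{17}{422}$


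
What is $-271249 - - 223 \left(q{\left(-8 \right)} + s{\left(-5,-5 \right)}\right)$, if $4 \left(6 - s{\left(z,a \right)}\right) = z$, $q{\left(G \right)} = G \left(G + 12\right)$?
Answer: $- \frac{1107073}{4} \approx -2.7677 \cdot 10^{5}$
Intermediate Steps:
$q{\left(G \right)} = G \left(12 + G\right)$
$s{\left(z,a \right)} = 6 - \frac{z}{4}$
$-271249 - - 223 \left(q{\left(-8 \right)} + s{\left(-5,-5 \right)}\right) = -271249 - - 223 \left(- 8 \left(12 - 8\right) + \left(6 - - \frac{5}{4}\right)\right) = -271249 - - 223 \left(\left(-8\right) 4 + \left(6 + \frac{5}{4}\right)\right) = -271249 - - 223 \left(-32 + \frac{29}{4}\right) = -271249 - \left(-223\right) \left(- \frac{99}{4}\right) = -271249 - \frac{22077}{4} = - \frac{1107073}{4}$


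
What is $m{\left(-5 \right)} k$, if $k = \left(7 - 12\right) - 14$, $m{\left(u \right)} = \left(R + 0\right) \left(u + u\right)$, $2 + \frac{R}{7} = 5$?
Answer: $3990$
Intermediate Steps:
$R = 21$ ($R = -14 + 7 \cdot 5 = -14 + 35 = 21$)
$m{\left(u \right)} = 42 u$ ($m{\left(u \right)} = \left(21 + 0\right) \left(u + u\right) = 21 \cdot 2 u = 42 u$)
$k = -19$ ($k = -5 - 14 = -19$)
$m{\left(-5 \right)} k = 42 \left(-5\right) \left(-19\right) = \left(-210\right) \left(-19\right) = 3990$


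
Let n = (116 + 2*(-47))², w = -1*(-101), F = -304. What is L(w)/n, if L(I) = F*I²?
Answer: -775276/121 ≈ -6407.2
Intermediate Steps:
w = 101
L(I) = -304*I²
n = 484 (n = (116 - 94)² = 22² = 484)
L(w)/n = -304*101²/484 = -304*10201*(1/484) = -3101104*1/484 = -775276/121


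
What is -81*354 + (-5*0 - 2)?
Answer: -28676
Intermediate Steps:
-81*354 + (-5*0 - 2) = -28674 + (0 - 2) = -28674 - 2 = -28676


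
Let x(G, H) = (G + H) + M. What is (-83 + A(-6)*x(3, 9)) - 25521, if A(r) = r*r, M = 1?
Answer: -25136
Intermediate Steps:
A(r) = r²
x(G, H) = 1 + G + H (x(G, H) = (G + H) + 1 = 1 + G + H)
(-83 + A(-6)*x(3, 9)) - 25521 = (-83 + (-6)²*(1 + 3 + 9)) - 25521 = (-83 + 36*13) - 25521 = (-83 + 468) - 25521 = 385 - 25521 = -25136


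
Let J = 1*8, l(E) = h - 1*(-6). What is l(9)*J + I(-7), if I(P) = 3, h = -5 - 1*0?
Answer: 11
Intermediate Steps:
h = -5 (h = -5 + 0 = -5)
l(E) = 1 (l(E) = -5 - 1*(-6) = -5 + 6 = 1)
J = 8
l(9)*J + I(-7) = 1*8 + 3 = 8 + 3 = 11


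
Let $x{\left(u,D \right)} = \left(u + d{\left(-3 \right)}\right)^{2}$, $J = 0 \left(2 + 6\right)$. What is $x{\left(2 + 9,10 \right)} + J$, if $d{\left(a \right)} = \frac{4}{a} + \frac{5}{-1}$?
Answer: $\frac{196}{9} \approx 21.778$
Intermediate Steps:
$J = 0$ ($J = 0 \cdot 8 = 0$)
$d{\left(a \right)} = -5 + \frac{4}{a}$ ($d{\left(a \right)} = \frac{4}{a} + 5 \left(-1\right) = \frac{4}{a} - 5 = -5 + \frac{4}{a}$)
$x{\left(u,D \right)} = \left(- \frac{19}{3} + u\right)^{2}$ ($x{\left(u,D \right)} = \left(u - \left(5 - \frac{4}{-3}\right)\right)^{2} = \left(u + \left(-5 + 4 \left(- \frac{1}{3}\right)\right)\right)^{2} = \left(u - \frac{19}{3}\right)^{2} = \left(- \frac{19}{3} + u\right)^{2}$)
$x{\left(2 + 9,10 \right)} + J = \frac{\left(19 - 3 \left(2 + 9\right)\right)^{2}}{9} + 0 = \frac{\left(19 - 33\right)^{2}}{9} + 0 = \frac{\left(-14\right)^{2}}{9} + 0 = \frac{1}{9} \cdot 196 + 0 = \frac{196}{9} + 0 = \frac{196}{9}$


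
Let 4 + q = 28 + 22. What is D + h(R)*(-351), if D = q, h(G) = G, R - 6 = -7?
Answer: 397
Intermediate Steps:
R = -1 (R = 6 - 7 = -1)
q = 46 (q = -4 + (28 + 22) = -4 + 50 = 46)
D = 46
D + h(R)*(-351) = 46 - 1*(-351) = 46 + 351 = 397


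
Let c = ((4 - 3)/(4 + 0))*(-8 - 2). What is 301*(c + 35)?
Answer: 19565/2 ≈ 9782.5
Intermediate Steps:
c = -5/2 (c = (1/4)*(-10) = (1*(¼))*(-10) = (¼)*(-10) = -5/2 ≈ -2.5000)
301*(c + 35) = 301*(-5/2 + 35) = 301*(65/2) = 19565/2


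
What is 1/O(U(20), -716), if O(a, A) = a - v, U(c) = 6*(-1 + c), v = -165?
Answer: 1/279 ≈ 0.0035842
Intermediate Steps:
U(c) = -6 + 6*c
O(a, A) = 165 + a (O(a, A) = a - 1*(-165) = a + 165 = 165 + a)
1/O(U(20), -716) = 1/(165 + (-6 + 6*20)) = 1/(165 + (-6 + 120)) = 1/(165 + 114) = 1/279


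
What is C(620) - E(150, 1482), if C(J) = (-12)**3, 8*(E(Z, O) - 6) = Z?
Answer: -7011/4 ≈ -1752.8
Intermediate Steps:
E(Z, O) = 6 + Z/8
C(J) = -1728
C(620) - E(150, 1482) = -1728 - (6 + (1/8)*150) = -1728 - (6 + 75/4) = -1728 - 1*99/4 = -1728 - 99/4 = -7011/4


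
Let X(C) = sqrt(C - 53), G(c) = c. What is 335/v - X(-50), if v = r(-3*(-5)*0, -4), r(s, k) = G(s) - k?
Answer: 335/4 - I*sqrt(103) ≈ 83.75 - 10.149*I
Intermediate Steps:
X(C) = sqrt(-53 + C)
r(s, k) = s - k
v = 4 (v = -3*(-5)*0 - 1*(-4) = 15*0 + 4 = 0 + 4 = 4)
335/v - X(-50) = 335/4 - sqrt(-53 - 50) = 335*(1/4) - sqrt(-103) = 335/4 - I*sqrt(103)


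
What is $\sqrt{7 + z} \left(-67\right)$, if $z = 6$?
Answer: $- 67 \sqrt{13} \approx -241.57$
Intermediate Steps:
$\sqrt{7 + z} \left(-67\right) = \sqrt{7 + 6} \left(-67\right) = \sqrt{13} \left(-67\right) = - 67 \sqrt{13}$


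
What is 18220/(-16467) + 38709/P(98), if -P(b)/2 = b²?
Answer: -987390863/316298136 ≈ -3.1217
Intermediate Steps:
P(b) = -2*b²
18220/(-16467) + 38709/P(98) = 18220/(-16467) + 38709/((-2*98²)) = 18220*(-1/16467) + 38709/((-2*9604)) = -18220/16467 + 38709/(-19208) = -18220/16467 + 38709*(-1/19208) = -18220/16467 - 38709/19208 = -987390863/316298136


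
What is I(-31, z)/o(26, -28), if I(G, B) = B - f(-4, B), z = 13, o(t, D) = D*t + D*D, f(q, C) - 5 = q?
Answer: 3/14 ≈ 0.21429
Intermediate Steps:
f(q, C) = 5 + q
o(t, D) = D² + D*t (o(t, D) = D*t + D² = D² + D*t)
I(G, B) = -1 + B (I(G, B) = B - (5 - 4) = B - 1*1 = B - 1 = -1 + B)
I(-31, z)/o(26, -28) = (-1 + 13)/((-28*(-28 + 26))) = 12/((-28*(-2))) = 12/56 = 12*(1/56) = 3/14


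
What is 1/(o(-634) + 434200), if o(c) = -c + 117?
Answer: 1/434951 ≈ 2.2991e-6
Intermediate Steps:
o(c) = 117 - c
1/(o(-634) + 434200) = 1/((117 - 1*(-634)) + 434200) = 1/((117 + 634) + 434200) = 1/(751 + 434200) = 1/434951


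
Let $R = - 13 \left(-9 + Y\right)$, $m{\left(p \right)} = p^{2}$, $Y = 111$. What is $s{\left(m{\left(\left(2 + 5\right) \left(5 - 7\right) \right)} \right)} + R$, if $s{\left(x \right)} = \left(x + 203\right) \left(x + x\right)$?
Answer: $155082$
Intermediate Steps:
$R = -1326$ ($R = - 13 \left(-9 + 111\right) = \left(-13\right) 102 = -1326$)
$s{\left(x \right)} = 2 x \left(203 + x\right)$ ($s{\left(x \right)} = \left(203 + x\right) 2 x = 2 x \left(203 + x\right)$)
$s{\left(m{\left(\left(2 + 5\right) \left(5 - 7\right) \right)} \right)} + R = 2 \left(\left(2 + 5\right) \left(5 - 7\right)\right)^{2} \left(203 + \left(\left(2 + 5\right) \left(5 - 7\right)\right)^{2}\right) - 1326 = 2 \left(7 \left(-2\right)\right)^{2} \left(203 + \left(7 \left(-2\right)\right)^{2}\right) - 1326 = 2 \left(-14\right)^{2} \left(203 + \left(-14\right)^{2}\right) - 1326 = 2 \cdot 196 \left(203 + 196\right) - 1326 = 2 \cdot 196 \cdot 399 - 1326 = 156408 - 1326 = 155082$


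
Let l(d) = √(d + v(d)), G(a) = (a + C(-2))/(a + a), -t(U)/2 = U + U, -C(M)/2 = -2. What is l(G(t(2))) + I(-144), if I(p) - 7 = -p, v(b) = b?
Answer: 151 + √2/2 ≈ 151.71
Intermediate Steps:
I(p) = 7 - p
C(M) = 4 (C(M) = -2*(-2) = 4)
t(U) = -4*U (t(U) = -2*(U + U) = -4*U)
G(a) = (4 + a)/(2*a) (G(a) = (a + 4)/(a + a) = (4 + a)/((2*a)) = (4 + a)*(1/(2*a)) = (4 + a)/(2*a))
l(d) = √2*√d (l(d) = √(d + d) = √(2*d) = √2*√d)
l(G(t(2))) + I(-144) = √2*√((4 - 4*2)/(2*((-4*2)))) + (7 - 1*(-144)) = √2*√((½)*(4 - 8)/(-8)) + (7 + 144) = √2*√((½)*(-⅛)*(-4)) + 151 = √2*√(¼) + 151 = √2*(½) + 151 = √2/2 + 151 = 151 + √2/2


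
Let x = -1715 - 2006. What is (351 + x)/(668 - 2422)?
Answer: 1685/877 ≈ 1.9213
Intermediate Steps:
x = -3721
(351 + x)/(668 - 2422) = (351 - 3721)/(668 - 2422) = -3370/(-1754) = -3370*(-1/1754) = 1685/877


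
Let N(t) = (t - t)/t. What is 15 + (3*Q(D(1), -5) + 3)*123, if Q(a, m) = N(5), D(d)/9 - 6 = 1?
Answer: 384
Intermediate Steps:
D(d) = 63 (D(d) = 54 + 9*1 = 54 + 9 = 63)
N(t) = 0 (N(t) = 0/t = 0)
Q(a, m) = 0
15 + (3*Q(D(1), -5) + 3)*123 = 15 + (3*0 + 3)*123 = 15 + (0 + 3)*123 = 15 + 3*123 = 15 + 369 = 384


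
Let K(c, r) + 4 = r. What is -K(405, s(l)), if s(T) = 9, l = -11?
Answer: -5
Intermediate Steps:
K(c, r) = -4 + r
-K(405, s(l)) = -(-4 + 9) = -1*5 = -5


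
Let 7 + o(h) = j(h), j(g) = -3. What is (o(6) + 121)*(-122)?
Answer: -13542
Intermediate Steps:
o(h) = -10 (o(h) = -7 - 3 = -10)
(o(6) + 121)*(-122) = (-10 + 121)*(-122) = 111*(-122) = -13542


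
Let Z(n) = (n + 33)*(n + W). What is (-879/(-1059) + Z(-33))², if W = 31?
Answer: 85849/124609 ≈ 0.68895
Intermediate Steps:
Z(n) = (31 + n)*(33 + n) (Z(n) = (n + 33)*(n + 31) = (33 + n)*(31 + n) = (31 + n)*(33 + n))
(-879/(-1059) + Z(-33))² = (-879/(-1059) + (1023 + (-33)² + 64*(-33)))² = (-879*(-1/1059) + (1023 + 1089 - 2112))² = (293/353 + 0)² = (293/353)² = 85849/124609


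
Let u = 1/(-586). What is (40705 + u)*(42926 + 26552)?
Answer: 828633848331/293 ≈ 2.8281e+9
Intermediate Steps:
u = -1/586 ≈ -0.0017065
(40705 + u)*(42926 + 26552) = (40705 - 1/586)*(42926 + 26552) = (23853129/586)*69478 = 828633848331/293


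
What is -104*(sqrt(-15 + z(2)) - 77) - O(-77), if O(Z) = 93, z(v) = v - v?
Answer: 7915 - 104*I*sqrt(15) ≈ 7915.0 - 402.79*I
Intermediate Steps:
z(v) = 0
-104*(sqrt(-15 + z(2)) - 77) - O(-77) = -104*(sqrt(-15 + 0) - 77) - 1*93 = -104*(sqrt(-15) - 77) - 93 = -104*(I*sqrt(15) - 77) - 93 = -104*(-77 + I*sqrt(15)) - 93 = (8008 - 104*I*sqrt(15)) - 93 = 7915 - 104*I*sqrt(15)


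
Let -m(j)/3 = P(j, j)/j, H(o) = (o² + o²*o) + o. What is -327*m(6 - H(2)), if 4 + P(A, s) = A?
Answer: 2943/2 ≈ 1471.5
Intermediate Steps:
H(o) = o + o² + o³ (H(o) = (o² + o³) + o = o + o² + o³)
P(A, s) = -4 + A
m(j) = -3*(-4 + j)/j
-327*m(6 - H(2)) = -327*(-3 + 12/(6 - 2*(1 + 2 + 2²))) = -327*(-3 + 12/(6 - 2*(1 + 2 + 4))) = -327*(-3 + 12/(6 - 2*7)) = -327*(-3 + 12/(6 - 1*14)) = -327*(-3 + 12/(6 - 14)) = -327*(-3 + 12/(-8)) = -327*(-3 + 12*(-⅛)) = -327*(-3 - 3/2) = -327*(-9/2) = 2943/2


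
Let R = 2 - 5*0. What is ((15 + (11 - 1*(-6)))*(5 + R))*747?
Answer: 167328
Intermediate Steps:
R = 2 (R = 2 + 0 = 2)
((15 + (11 - 1*(-6)))*(5 + R))*747 = ((15 + (11 - 1*(-6)))*(5 + 2))*747 = ((15 + (11 + 6))*7)*747 = ((15 + 17)*7)*747 = (32*7)*747 = 224*747 = 167328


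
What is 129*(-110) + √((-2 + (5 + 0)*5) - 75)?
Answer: -14190 + 2*I*√13 ≈ -14190.0 + 7.2111*I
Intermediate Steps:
129*(-110) + √((-2 + (5 + 0)*5) - 75) = -14190 + √((-2 + 5*5) - 75) = -14190 + √((-2 + 25) - 75) = -14190 + √(23 - 75) = -14190 + √(-52) = -14190 + 2*I*√13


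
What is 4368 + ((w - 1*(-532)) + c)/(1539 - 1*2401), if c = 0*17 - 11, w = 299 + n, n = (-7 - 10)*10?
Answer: 1882283/431 ≈ 4367.2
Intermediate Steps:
n = -170 (n = -17*10 = -170)
w = 129 (w = 299 - 170 = 129)
c = -11 (c = 0 - 11 = -11)
4368 + ((w - 1*(-532)) + c)/(1539 - 1*2401) = 4368 + ((129 - 1*(-532)) - 11)/(1539 - 1*2401) = 4368 + ((129 + 532) - 11)/(1539 - 2401) = 4368 + (661 - 11)/(-862) = 4368 + 650*(-1/862) = 4368 - 325/431 = 1882283/431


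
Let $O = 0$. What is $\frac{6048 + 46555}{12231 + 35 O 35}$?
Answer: $\frac{52603}{12231} \approx 4.3008$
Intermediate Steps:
$\frac{6048 + 46555}{12231 + 35 O 35} = \frac{6048 + 46555}{12231 + 35 \cdot 0 \cdot 35} = \frac{52603}{12231 + 0 \cdot 35} = \frac{52603}{12231 + 0} = \frac{52603}{12231}$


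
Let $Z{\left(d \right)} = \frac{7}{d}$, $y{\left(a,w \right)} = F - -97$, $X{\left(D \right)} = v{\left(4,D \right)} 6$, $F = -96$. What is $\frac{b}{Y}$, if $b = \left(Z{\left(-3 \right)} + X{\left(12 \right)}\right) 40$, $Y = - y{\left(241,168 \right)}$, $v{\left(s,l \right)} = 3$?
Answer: $- \frac{1880}{3} \approx -626.67$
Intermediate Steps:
$X{\left(D \right)} = 18$ ($X{\left(D \right)} = 3 \cdot 6 = 18$)
$y{\left(a,w \right)} = 1$ ($y{\left(a,w \right)} = -96 - -97 = -96 + 97 = 1$)
$Y = -1$ ($Y = \left(-1\right) 1 = -1$)
$b = \frac{1880}{3}$ ($b = \left(\frac{7}{-3} + 18\right) 40 = \left(7 \left(- \frac{1}{3}\right) + 18\right) 40 = \left(- \frac{7}{3} + 18\right) 40 = \frac{47}{3} \cdot 40 = \frac{1880}{3} \approx 626.67$)
$\frac{b}{Y} = \frac{1880}{3 \left(-1\right)} = \frac{1880}{3} \left(-1\right) = - \frac{1880}{3}$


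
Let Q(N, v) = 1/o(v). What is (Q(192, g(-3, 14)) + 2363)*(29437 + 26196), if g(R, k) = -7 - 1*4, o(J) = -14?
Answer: 1840395273/14 ≈ 1.3146e+8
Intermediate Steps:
g(R, k) = -11 (g(R, k) = -7 - 4 = -11)
Q(N, v) = -1/14 (Q(N, v) = 1/(-14) = -1/14)
(Q(192, g(-3, 14)) + 2363)*(29437 + 26196) = (-1/14 + 2363)*(29437 + 26196) = (33081/14)*55633 = 1840395273/14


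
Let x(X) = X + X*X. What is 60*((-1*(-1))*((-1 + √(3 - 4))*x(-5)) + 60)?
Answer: 2400 + 1200*I ≈ 2400.0 + 1200.0*I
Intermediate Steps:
x(X) = X + X²
60*((-1*(-1))*((-1 + √(3 - 4))*x(-5)) + 60) = 60*((-1*(-1))*((-1 + √(3 - 4))*(-5*(1 - 5))) + 60) = 60*(1*((-1 + √(-1))*(-5*(-4))) + 60) = 60*(1*((-1 + I)*20) + 60) = 60*(1*(-20 + 20*I) + 60) = 60*((-20 + 20*I) + 60) = 60*(40 + 20*I) = 2400 + 1200*I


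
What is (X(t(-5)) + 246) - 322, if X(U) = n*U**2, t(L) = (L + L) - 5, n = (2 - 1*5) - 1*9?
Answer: -2776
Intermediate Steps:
n = -12 (n = (2 - 5) - 9 = -3 - 9 = -12)
t(L) = -5 + 2*L (t(L) = 2*L - 5 = -5 + 2*L)
X(U) = -12*U**2
(X(t(-5)) + 246) - 322 = (-12*(-5 + 2*(-5))**2 + 246) - 322 = (-12*(-5 - 10)**2 + 246) - 322 = (-12*(-15)**2 + 246) - 322 = (-12*225 + 246) - 322 = (-2700 + 246) - 322 = -2454 - 322 = -2776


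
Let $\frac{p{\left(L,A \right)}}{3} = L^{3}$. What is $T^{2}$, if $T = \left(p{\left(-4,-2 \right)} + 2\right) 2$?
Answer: $144400$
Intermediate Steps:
$p{\left(L,A \right)} = 3 L^{3}$
$T = -380$ ($T = \left(3 \left(-4\right)^{3} + 2\right) 2 = \left(3 \left(-64\right) + 2\right) 2 = \left(-192 + 2\right) 2 = \left(-190\right) 2 = -380$)
$T^{2} = \left(-380\right)^{2} = 144400$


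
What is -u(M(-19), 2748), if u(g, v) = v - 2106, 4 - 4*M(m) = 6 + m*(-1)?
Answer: -642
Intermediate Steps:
M(m) = -½ + m/4 (M(m) = 1 - (6 + m*(-1))/4 = 1 - (6 - m)/4 = 1 + (-3/2 + m/4) = -½ + m/4)
u(g, v) = -2106 + v
-u(M(-19), 2748) = -(-2106 + 2748) = -1*642 = -642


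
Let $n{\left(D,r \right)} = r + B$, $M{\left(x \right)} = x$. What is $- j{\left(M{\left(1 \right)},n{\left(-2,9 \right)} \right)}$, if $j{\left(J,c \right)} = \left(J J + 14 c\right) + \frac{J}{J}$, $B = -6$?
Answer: $-44$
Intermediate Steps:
$n{\left(D,r \right)} = -6 + r$ ($n{\left(D,r \right)} = r - 6 = -6 + r$)
$j{\left(J,c \right)} = 1 + J^{2} + 14 c$ ($j{\left(J,c \right)} = \left(J^{2} + 14 c\right) + 1 = 1 + J^{2} + 14 c$)
$- j{\left(M{\left(1 \right)},n{\left(-2,9 \right)} \right)} = - (1 + 1^{2} + 14 \left(-6 + 9\right)) = - (1 + 1 + 14 \cdot 3) = - (1 + 1 + 42) = \left(-1\right) 44 = -44$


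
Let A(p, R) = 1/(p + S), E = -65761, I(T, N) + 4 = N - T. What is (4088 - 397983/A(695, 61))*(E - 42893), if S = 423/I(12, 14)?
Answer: 20907277922895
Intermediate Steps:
I(T, N) = -4 + N - T (I(T, N) = -4 + (N - T) = -4 + N - T)
S = -423/2 (S = 423/(-4 + 14 - 1*12) = 423/(-4 + 14 - 12) = 423/(-2) = 423*(-½) = -423/2 ≈ -211.50)
A(p, R) = 1/(-423/2 + p) (A(p, R) = 1/(p - 423/2) = 1/(-423/2 + p))
(4088 - 397983/A(695, 61))*(E - 42893) = (4088 - 397983/(2/(-423 + 2*695)))*(-65761 - 42893) = (4088 - 397983/(2/(-423 + 1390)))*(-108654) = (4088 - 397983/(2/967))*(-108654) = (4088 - 397983/(2*(1/967)))*(-108654) = (4088 - 397983/2/967)*(-108654) = (4088 - 397983*967/2)*(-108654) = (4088 - 384849561/2)*(-108654) = -384841385/2*(-108654) = 20907277922895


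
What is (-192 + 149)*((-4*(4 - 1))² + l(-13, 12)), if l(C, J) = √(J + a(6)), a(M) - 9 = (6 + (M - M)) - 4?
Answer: -6192 - 43*√23 ≈ -6398.2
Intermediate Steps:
a(M) = 11 (a(M) = 9 + ((6 + (M - M)) - 4) = 9 + ((6 + 0) - 4) = 9 + (6 - 4) = 9 + 2 = 11)
l(C, J) = √(11 + J) (l(C, J) = √(J + 11) = √(11 + J))
(-192 + 149)*((-4*(4 - 1))² + l(-13, 12)) = (-192 + 149)*((-4*(4 - 1))² + √(11 + 12)) = -43*((-4*3)² + √23) = -43*((-12)² + √23) = -43*(144 + √23) = -6192 - 43*√23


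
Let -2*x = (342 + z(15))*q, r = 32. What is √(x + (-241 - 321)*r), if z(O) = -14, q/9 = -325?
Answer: 2*√115429 ≈ 679.50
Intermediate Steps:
q = -2925 (q = 9*(-325) = -2925)
x = 479700 (x = -(342 - 14)*(-2925)/2 = -164*(-2925) = -½*(-959400) = 479700)
√(x + (-241 - 321)*r) = √(479700 + (-241 - 321)*32) = √(479700 - 562*32) = √(479700 - 17984) = √461716 = 2*√115429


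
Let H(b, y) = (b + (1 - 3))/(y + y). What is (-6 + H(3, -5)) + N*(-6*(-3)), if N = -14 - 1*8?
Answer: -4021/10 ≈ -402.10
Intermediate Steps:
H(b, y) = (-2 + b)/(2*y) (H(b, y) = (b - 2)/((2*y)) = (-2 + b)*(1/(2*y)) = (-2 + b)/(2*y))
N = -22 (N = -14 - 8 = -22)
(-6 + H(3, -5)) + N*(-6*(-3)) = (-6 + (1/2)*(-2 + 3)/(-5)) - (-132)*(-3) = (-6 + (1/2)*(-1/5)*1) - 22*18 = (-6 - 1/10) - 396 = -61/10 - 396 = -4021/10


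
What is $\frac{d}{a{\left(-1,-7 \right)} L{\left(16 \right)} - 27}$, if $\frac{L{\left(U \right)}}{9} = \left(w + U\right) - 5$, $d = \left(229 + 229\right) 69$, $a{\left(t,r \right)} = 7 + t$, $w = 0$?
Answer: $\frac{10534}{189} \approx 55.735$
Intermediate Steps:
$d = 31602$ ($d = 458 \cdot 69 = 31602$)
$L{\left(U \right)} = -45 + 9 U$ ($L{\left(U \right)} = 9 \left(\left(0 + U\right) - 5\right) = 9 \left(U - 5\right) = 9 \left(-5 + U\right) = -45 + 9 U$)
$\frac{d}{a{\left(-1,-7 \right)} L{\left(16 \right)} - 27} = \frac{31602}{\left(7 - 1\right) \left(-45 + 9 \cdot 16\right) - 27} = \frac{31602}{6 \left(-45 + 144\right) - 27} = \frac{31602}{6 \cdot 99 - 27} = \frac{31602}{594 - 27} = \frac{31602}{567} = 31602 \cdot \frac{1}{567} = \frac{10534}{189}$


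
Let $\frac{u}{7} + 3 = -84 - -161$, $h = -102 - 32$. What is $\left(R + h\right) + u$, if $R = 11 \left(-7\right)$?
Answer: $307$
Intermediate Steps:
$h = -134$
$u = 518$ ($u = -21 + 7 \left(-84 - -161\right) = -21 + 7 \left(-84 + 161\right) = -21 + 7 \cdot 77 = -21 + 539 = 518$)
$R = -77$
$\left(R + h\right) + u = \left(-77 - 134\right) + 518 = -211 + 518 = 307$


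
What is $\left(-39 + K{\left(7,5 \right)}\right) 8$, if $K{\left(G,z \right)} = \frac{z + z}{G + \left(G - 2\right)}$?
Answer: $- \frac{916}{3} \approx -305.33$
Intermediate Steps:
$K{\left(G,z \right)} = \frac{2 z}{-2 + 2 G}$ ($K{\left(G,z \right)} = \frac{2 z}{G + \left(-2 + G\right)} = \frac{2 z}{-2 + 2 G}$)
$\left(-39 + K{\left(7,5 \right)}\right) 8 = \left(-39 + \frac{5}{-1 + 7}\right) 8 = \left(-39 + \frac{5}{6}\right) 8 = \left(- \frac{229}{6}\right) 8 = - \frac{916}{3}$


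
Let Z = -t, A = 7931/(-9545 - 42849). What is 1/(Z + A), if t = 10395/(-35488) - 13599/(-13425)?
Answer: -4160314133600/3625369597763 ≈ -1.1476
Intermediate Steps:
t = 114349479/158808800 (t = 10395*(-1/35488) - 13599*(-1/13425) = -10395/35488 + 4533/4475 = 114349479/158808800 ≈ 0.72005)
A = -7931/52394 (A = 7931/(-52394) = 7931*(-1/52394) = -7931/52394 ≈ -0.15137)
Z = -114349479/158808800 (Z = -1*114349479/158808800 = -114349479/158808800 ≈ -0.72005)
1/(Z + A) = 1/(-114349479/158808800 - 7931/52394) = 1/(-3625369597763/4160314133600) = -4160314133600/3625369597763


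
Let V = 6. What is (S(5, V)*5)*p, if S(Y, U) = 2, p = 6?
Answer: 60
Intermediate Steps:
(S(5, V)*5)*p = (2*5)*6 = 10*6 = 60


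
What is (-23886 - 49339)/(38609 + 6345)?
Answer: -73225/44954 ≈ -1.6289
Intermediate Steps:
(-23886 - 49339)/(38609 + 6345) = -73225/44954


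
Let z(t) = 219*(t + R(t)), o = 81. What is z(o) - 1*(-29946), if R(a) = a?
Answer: 65424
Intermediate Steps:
z(t) = 438*t (z(t) = 219*(t + t) = 219*(2*t) = 438*t)
z(o) - 1*(-29946) = 438*81 - 1*(-29946) = 35478 + 29946 = 65424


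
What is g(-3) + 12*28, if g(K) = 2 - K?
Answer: 341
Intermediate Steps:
g(-3) + 12*28 = (2 - 1*(-3)) + 12*28 = (2 + 3) + 336 = 5 + 336 = 341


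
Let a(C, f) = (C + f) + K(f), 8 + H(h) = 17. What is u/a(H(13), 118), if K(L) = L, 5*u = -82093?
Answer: -82093/1225 ≈ -67.015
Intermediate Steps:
u = -82093/5 (u = (⅕)*(-82093) = -82093/5 ≈ -16419.)
H(h) = 9 (H(h) = -8 + 17 = 9)
a(C, f) = C + 2*f (a(C, f) = (C + f) + f = C + 2*f)
u/a(H(13), 118) = -82093/(5*(9 + 2*118)) = -82093/(5*(9 + 236)) = -82093/5/245 = -82093/5*1/245 = -82093/1225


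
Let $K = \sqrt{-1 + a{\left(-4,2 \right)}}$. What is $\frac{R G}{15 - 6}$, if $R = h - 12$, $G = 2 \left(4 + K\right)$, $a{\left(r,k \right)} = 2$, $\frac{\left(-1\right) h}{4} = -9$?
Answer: $\frac{80}{3} \approx 26.667$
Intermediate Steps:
$h = 36$ ($h = \left(-4\right) \left(-9\right) = 36$)
$K = 1$ ($K = \sqrt{-1 + 2} = \sqrt{1} = 1$)
$G = 10$ ($G = 2 \left(4 + 1\right) = 2 \cdot 5 = 10$)
$R = 24$ ($R = 36 - 12 = 24$)
$\frac{R G}{15 - 6} = \frac{24 \cdot 10}{15 - 6} = \frac{240}{9} = 240 \cdot \frac{1}{9} = \frac{80}{3}$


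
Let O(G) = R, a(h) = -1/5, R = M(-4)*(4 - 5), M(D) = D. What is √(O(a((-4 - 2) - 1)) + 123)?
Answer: √127 ≈ 11.269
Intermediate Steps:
R = 4 (R = -4*(4 - 5) = -4*(-1) = 4)
a(h) = -⅕ (a(h) = -1*⅕ = -⅕)
O(G) = 4
√(O(a((-4 - 2) - 1)) + 123) = √(4 + 123) = √127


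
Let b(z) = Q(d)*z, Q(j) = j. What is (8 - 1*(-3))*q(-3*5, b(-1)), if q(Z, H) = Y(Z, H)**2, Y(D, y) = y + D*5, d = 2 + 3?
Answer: 70400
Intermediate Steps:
d = 5
b(z) = 5*z
Y(D, y) = y + 5*D
q(Z, H) = (H + 5*Z)**2
(8 - 1*(-3))*q(-3*5, b(-1)) = (8 - 1*(-3))*(5*(-1) + 5*(-3*5))**2 = (8 + 3)*(-5 + 5*(-15))**2 = 11*(-5 - 75)**2 = 11*(-80)**2 = 11*6400 = 70400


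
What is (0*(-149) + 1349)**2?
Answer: 1819801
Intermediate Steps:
(0*(-149) + 1349)**2 = (0 + 1349)**2 = 1349**2 = 1819801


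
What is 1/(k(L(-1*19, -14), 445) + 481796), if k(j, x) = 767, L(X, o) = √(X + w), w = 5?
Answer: 1/482563 ≈ 2.0723e-6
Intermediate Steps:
L(X, o) = √(5 + X) (L(X, o) = √(X + 5) = √(5 + X))
1/(k(L(-1*19, -14), 445) + 481796) = 1/(767 + 481796) = 1/482563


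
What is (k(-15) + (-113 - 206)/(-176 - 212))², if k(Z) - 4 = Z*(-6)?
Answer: 1353577681/150544 ≈ 8991.3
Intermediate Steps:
k(Z) = 4 - 6*Z (k(Z) = 4 + Z*(-6) = 4 - 6*Z)
(k(-15) + (-113 - 206)/(-176 - 212))² = ((4 - 6*(-15)) + (-113 - 206)/(-176 - 212))² = ((4 + 90) - 319/(-388))² = (94 - 319*(-1/388))² = (94 + 319/388)² = (36791/388)² = 1353577681/150544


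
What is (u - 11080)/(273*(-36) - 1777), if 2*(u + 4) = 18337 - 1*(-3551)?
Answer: 28/2321 ≈ 0.012064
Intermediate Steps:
u = 10940 (u = -4 + (18337 - 1*(-3551))/2 = -4 + (18337 + 3551)/2 = -4 + (1/2)*21888 = -4 + 10944 = 10940)
(u - 11080)/(273*(-36) - 1777) = (10940 - 11080)/(273*(-36) - 1777) = -140/(-9828 - 1777) = -140/(-11605) = -140*(-1/11605) = 28/2321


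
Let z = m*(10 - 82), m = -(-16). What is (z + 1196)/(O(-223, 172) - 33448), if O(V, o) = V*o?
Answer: -11/17951 ≈ -0.00061278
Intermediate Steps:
m = 16 (m = -1*(-16) = 16)
z = -1152 (z = 16*(10 - 82) = 16*(-72) = -1152)
(z + 1196)/(O(-223, 172) - 33448) = (-1152 + 1196)/(-223*172 - 33448) = 44/(-38356 - 33448) = 44/(-71804) = 44*(-1/71804) = -11/17951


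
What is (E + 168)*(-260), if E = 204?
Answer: -96720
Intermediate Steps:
(E + 168)*(-260) = (204 + 168)*(-260) = 372*(-260) = -96720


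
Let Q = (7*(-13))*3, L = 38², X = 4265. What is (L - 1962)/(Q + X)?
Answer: -259/1996 ≈ -0.12976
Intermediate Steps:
L = 1444
Q = -273 (Q = -91*3 = -273)
(L - 1962)/(Q + X) = (1444 - 1962)/(-273 + 4265) = -518/3992 = -518*1/3992 = -259/1996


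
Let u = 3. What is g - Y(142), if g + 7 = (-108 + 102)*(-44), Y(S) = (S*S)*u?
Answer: -60235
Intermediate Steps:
Y(S) = 3*S**2 (Y(S) = (S*S)*3 = S**2*3 = 3*S**2)
g = 257 (g = -7 + (-108 + 102)*(-44) = -7 - 6*(-44) = -7 + 264 = 257)
g - Y(142) = 257 - 3*142**2 = 257 - 3*20164 = 257 - 1*60492 = 257 - 60492 = -60235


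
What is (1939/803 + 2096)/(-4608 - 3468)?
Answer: -1685027/6485028 ≈ -0.25983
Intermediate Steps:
(1939/803 + 2096)/(-4608 - 3468) = (1939*(1/803) + 2096)/(-8076) = (1939/803 + 2096)*(-1/8076) = (1685027/803)*(-1/8076) = -1685027/6485028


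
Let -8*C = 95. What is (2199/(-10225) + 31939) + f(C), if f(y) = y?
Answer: 2611621233/81800 ≈ 31927.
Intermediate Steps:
C = -95/8 (C = -1/8*95 = -95/8 ≈ -11.875)
(2199/(-10225) + 31939) + f(C) = (2199/(-10225) + 31939) - 95/8 = (2199*(-1/10225) + 31939) - 95/8 = (-2199/10225 + 31939) - 95/8 = 326574076/10225 - 95/8 = 2611621233/81800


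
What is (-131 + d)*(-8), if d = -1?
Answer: 1056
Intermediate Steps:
(-131 + d)*(-8) = (-131 - 1)*(-8) = -132*(-8) = 1056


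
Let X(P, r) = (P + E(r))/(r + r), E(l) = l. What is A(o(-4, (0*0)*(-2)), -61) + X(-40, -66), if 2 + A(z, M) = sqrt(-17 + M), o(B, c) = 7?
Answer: -79/66 + I*sqrt(78) ≈ -1.197 + 8.8318*I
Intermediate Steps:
A(z, M) = -2 + sqrt(-17 + M)
X(P, r) = (P + r)/(2*r) (X(P, r) = (P + r)/(r + r) = (P + r)/((2*r)) = (P + r)*(1/(2*r)) = (P + r)/(2*r))
A(o(-4, (0*0)*(-2)), -61) + X(-40, -66) = (-2 + sqrt(-17 - 61)) + (1/2)*(-40 - 66)/(-66) = (-2 + sqrt(-78)) + (1/2)*(-1/66)*(-106) = (-2 + I*sqrt(78)) + 53/66 = -79/66 + I*sqrt(78)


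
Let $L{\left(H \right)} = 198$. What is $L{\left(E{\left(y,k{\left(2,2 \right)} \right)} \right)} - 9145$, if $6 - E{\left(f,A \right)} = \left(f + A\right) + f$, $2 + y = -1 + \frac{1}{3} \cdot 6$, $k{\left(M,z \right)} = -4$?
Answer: $-8947$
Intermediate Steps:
$y = -1$ ($y = -2 - \left(1 - \frac{1}{3} \cdot 6\right) = -2 + \left(-1 + \frac{1}{3} \cdot 6\right) = -2 + \left(-1 + 2\right) = -2 + 1 = -1$)
$E{\left(f,A \right)} = 6 - A - 2 f$ ($E{\left(f,A \right)} = 6 - \left(\left(f + A\right) + f\right) = 6 - \left(\left(A + f\right) + f\right) = 6 - \left(A + 2 f\right) = 6 - A - 2 f$)
$L{\left(E{\left(y,k{\left(2,2 \right)} \right)} \right)} - 9145 = 198 - 9145 = -8947$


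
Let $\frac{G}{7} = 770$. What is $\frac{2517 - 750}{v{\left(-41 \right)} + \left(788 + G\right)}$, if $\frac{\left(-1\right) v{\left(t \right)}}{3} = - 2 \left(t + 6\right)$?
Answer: $\frac{1767}{5968} \approx 0.29608$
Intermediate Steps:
$G = 5390$ ($G = 7 \cdot 770 = 5390$)
$v{\left(t \right)} = 36 + 6 t$ ($v{\left(t \right)} = - 3 \left(- 2 \left(t + 6\right)\right) = - 3 \left(- 2 \left(6 + t\right)\right) = - 3 \left(-12 - 2 t\right) = 36 + 6 t$)
$\frac{2517 - 750}{v{\left(-41 \right)} + \left(788 + G\right)} = \frac{2517 - 750}{\left(36 + 6 \left(-41\right)\right) + \left(788 + 5390\right)} = \frac{1767}{\left(36 - 246\right) + 6178} = \frac{1767}{-210 + 6178} = \frac{1767}{5968}$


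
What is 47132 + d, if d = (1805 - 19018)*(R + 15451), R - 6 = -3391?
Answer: -207644926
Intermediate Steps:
R = -3385 (R = 6 - 3391 = -3385)
d = -207692058 (d = (1805 - 19018)*(-3385 + 15451) = -17213*12066 = -207692058)
47132 + d = 47132 - 207692058 = -207644926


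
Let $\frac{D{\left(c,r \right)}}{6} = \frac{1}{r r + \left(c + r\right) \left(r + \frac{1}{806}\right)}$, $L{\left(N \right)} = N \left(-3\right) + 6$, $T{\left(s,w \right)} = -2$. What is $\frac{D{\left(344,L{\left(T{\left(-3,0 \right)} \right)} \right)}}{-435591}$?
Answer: $- \frac{31}{9939438297} \approx -3.1189 \cdot 10^{-9}$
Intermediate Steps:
$L{\left(N \right)} = 6 - 3 N$ ($L{\left(N \right)} = - 3 N + 6 = 6 - 3 N$)
$D{\left(c,r \right)} = \frac{6}{r^{2} + \left(\frac{1}{806} + r\right) \left(c + r\right)}$ ($D{\left(c,r \right)} = \frac{6}{r r + \left(c + r\right) \left(r + \frac{1}{806}\right)} = \frac{6}{r^{2} + \left(c + r\right) \left(r + \frac{1}{806}\right)} = \frac{6}{r^{2} + \left(c + r\right) \left(\frac{1}{806} + r\right)} = \frac{6}{r^{2} + \left(\frac{1}{806} + r\right) \left(c + r\right)}$)
$\frac{D{\left(344,L{\left(T{\left(-3,0 \right)} \right)} \right)}}{-435591} = \frac{4836 \frac{1}{344 + \left(6 - -6\right) + 1612 \left(6 - -6\right)^{2} + 806 \cdot 344 \left(6 - -6\right)}}{-435591} = \frac{4836}{344 + \left(6 + 6\right) + 1612 \left(6 + 6\right)^{2} + 806 \cdot 344 \left(6 + 6\right)} \left(- \frac{1}{435591}\right) = \frac{4836}{344 + 12 + 1612 \cdot 12^{2} + 806 \cdot 344 \cdot 12} \left(- \frac{1}{435591}\right) = \frac{4836}{344 + 12 + 1612 \cdot 144 + 3327168} \left(- \frac{1}{435591}\right) = \frac{4836}{344 + 12 + 232128 + 3327168} \left(- \frac{1}{435591}\right) = \frac{4836}{3559652} \left(- \frac{1}{435591}\right) = 4836 \cdot \frac{1}{3559652} \left(- \frac{1}{435591}\right) = \frac{1209}{889913} \left(- \frac{1}{435591}\right) = - \frac{31}{9939438297}$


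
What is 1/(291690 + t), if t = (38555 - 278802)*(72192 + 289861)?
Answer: -1/86981855401 ≈ -1.1497e-11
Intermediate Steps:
t = -86982147091 (t = -240247*362053 = -86982147091)
1/(291690 + t) = 1/(291690 - 86982147091) = 1/(-86981855401) = -1/86981855401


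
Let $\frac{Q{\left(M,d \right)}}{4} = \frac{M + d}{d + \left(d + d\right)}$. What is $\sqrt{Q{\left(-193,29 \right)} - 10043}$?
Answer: $\frac{i \sqrt{76072539}}{87} \approx 100.25 i$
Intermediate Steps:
$Q{\left(M,d \right)} = \frac{4 \left(M + d\right)}{3 d}$ ($Q{\left(M,d \right)} = 4 \frac{M + d}{d + \left(d + d\right)} = 4 \frac{M + d}{d + 2 d} = 4 \frac{M + d}{3 d} = \frac{4 \left(M + d\right)}{3 d}$)
$\sqrt{Q{\left(-193,29 \right)} - 10043} = \sqrt{\frac{4 \left(-193 + 29\right)}{3 \cdot 29} - 10043} = \sqrt{\frac{4}{3} \cdot \frac{1}{29} \left(-164\right) - 10043} = \sqrt{- \frac{656}{87} - 10043} = \sqrt{- \frac{874397}{87}} = \frac{i \sqrt{76072539}}{87}$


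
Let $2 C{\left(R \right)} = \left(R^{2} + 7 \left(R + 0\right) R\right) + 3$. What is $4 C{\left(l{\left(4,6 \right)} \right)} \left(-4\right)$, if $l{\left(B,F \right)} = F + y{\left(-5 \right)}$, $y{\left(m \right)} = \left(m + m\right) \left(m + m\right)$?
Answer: $-719128$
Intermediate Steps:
$y{\left(m \right)} = 4 m^{2}$ ($y{\left(m \right)} = 2 m 2 m = 4 m^{2}$)
$l{\left(B,F \right)} = 100 + F$ ($l{\left(B,F \right)} = F + 4 \left(-5\right)^{2} = F + 4 \cdot 25 = F + 100 = 100 + F$)
$C{\left(R \right)} = \frac{3}{2} + 4 R^{2}$ ($C{\left(R \right)} = \frac{\left(R^{2} + 7 \left(R + 0\right) R\right) + 3}{2} = \frac{\left(R^{2} + 7 R R\right) + 3}{2} = \frac{\left(R^{2} + 7 R^{2}\right) + 3}{2} = \frac{8 R^{2} + 3}{2} = \frac{3 + 8 R^{2}}{2} = \frac{3}{2} + 4 R^{2}$)
$4 C{\left(l{\left(4,6 \right)} \right)} \left(-4\right) = 4 \left(\frac{3}{2} + 4 \left(100 + 6\right)^{2}\right) \left(-4\right) = 4 \left(\frac{3}{2} + 4 \cdot 106^{2}\right) \left(-4\right) = 4 \left(\frac{3}{2} + 4 \cdot 11236\right) \left(-4\right) = 4 \left(\frac{3}{2} + 44944\right) \left(-4\right) = 4 \cdot \frac{89891}{2} \left(-4\right) = 179782 \left(-4\right) = -719128$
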